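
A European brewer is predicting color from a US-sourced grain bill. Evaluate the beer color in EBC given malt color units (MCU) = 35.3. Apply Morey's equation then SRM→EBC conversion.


SRM = 1.4922·MCU^0.6859;  EBC = SRM·1.97
SRM = 1.4922·35.3^0.6859 = 17.1967
EBC = 17.1967·1.97

33.8775 EBC


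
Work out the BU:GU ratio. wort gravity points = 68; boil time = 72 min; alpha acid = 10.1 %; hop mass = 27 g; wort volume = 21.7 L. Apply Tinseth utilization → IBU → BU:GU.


U = 1.65·0.000125^(GP/1000)·(1−e^(−0.04t))/4.15;  IBU = (α/100)·m·U·1000/V;  BU:GU = IBU/GP
U = 1.65·0.000125^(68/1000)·(1−e^(−0.04·72))/4.15 = 0.2037
IBU = (10.1/100)·27·0.2037·1000/21.7 = 25.5954
BU:GU = 25.5954/68

0.3764


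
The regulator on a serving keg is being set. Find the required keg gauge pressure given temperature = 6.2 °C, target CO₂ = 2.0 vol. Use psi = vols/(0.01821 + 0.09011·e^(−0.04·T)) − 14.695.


psi = 2.0/(0.01821 + 0.09011·e^(−0.04·6.2)) − 14.695

7.8967 psi


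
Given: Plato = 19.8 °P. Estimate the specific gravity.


SG = 259/(259 − P)
SG = 259/(259 − 19.8)

1.0828


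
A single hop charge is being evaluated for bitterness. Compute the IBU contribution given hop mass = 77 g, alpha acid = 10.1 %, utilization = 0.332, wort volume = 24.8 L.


IBU = (α/100)·mass·U·1000 / V
IBU = (10.1/100)·77·0.332·1000 / 24.8

104.1115 IBU


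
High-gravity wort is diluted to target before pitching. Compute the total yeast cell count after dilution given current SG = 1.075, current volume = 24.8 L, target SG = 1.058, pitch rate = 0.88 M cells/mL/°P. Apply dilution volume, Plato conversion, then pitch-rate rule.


V_w = V·((SG_c−1)/(SG_t−1)−1);  °P = 259 − 259/SG_t;  cells = rate·(V+V_w)·°P
V_w = 24.8·((1.075−1)/(1.058−1)−1) = 7.2690
V_final = 24.8 + 7.2690 = 32.0690
°P = 259 − 259/1.058 = 14.1985
cells = 0.88·32.0690·14.1985

400.6911 billion cells


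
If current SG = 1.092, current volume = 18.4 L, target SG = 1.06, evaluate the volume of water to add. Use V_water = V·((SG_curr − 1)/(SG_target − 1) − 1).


V_water = 18.4·((1.092 − 1)/(1.06 − 1) − 1)

9.8133 L


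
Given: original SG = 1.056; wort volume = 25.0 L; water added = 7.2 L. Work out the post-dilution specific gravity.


SG_new = 1 + (SG_old − 1)·V_old/(V_old + V_water)
pts = (1.056 − 1)·1000·25.0/(25.0 + 7.2) = 43.4783
SG_new = 1 + 43.4783/1000

1.0435


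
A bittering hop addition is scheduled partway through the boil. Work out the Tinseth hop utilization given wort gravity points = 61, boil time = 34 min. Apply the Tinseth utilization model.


U = 1.65·0.000125^(GP/1000) · (1 − e^(−0.04·t))/4.15
bigness = 1.65·0.000125^(61/1000) = 0.9537
boil_factor = (1 − e^(−0.04·34))/4.15 = 0.1791
U = 0.9537 · 0.1791

0.1708


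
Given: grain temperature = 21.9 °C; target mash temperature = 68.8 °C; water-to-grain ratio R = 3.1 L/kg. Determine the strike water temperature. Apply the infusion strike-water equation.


T_strike = (0.41/R)·(T_mash − T_grain) + T_mash
T_strike = (0.41/3.1)·(68.8 − 21.9) + 68.8

75.0029 °C


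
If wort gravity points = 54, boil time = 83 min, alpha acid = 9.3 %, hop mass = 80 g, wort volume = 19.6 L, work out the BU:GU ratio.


U = 1.65·0.000125^(GP/1000)·(1−e^(−0.04t))/4.15;  IBU = (α/100)·m·U·1000/V;  BU:GU = IBU/GP
U = 1.65·0.000125^(54/1000)·(1−e^(−0.04·83))/4.15 = 0.2359
IBU = (9.3/100)·80·0.2359·1000/19.6 = 89.5352
BU:GU = 89.5352/54

1.6581


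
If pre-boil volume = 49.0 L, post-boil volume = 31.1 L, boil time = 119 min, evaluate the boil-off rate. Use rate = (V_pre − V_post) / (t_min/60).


rate = (49.0 − 31.1) / (119/60)

9.0252 L/hr


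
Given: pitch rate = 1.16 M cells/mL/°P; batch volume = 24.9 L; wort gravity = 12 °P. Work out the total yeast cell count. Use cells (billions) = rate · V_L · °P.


cells = 1.16 · 24.9 · 12

346.6080 billion cells


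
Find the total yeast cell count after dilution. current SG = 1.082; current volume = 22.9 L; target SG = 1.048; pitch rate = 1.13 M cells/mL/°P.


V_w = V·((SG_c−1)/(SG_t−1)−1);  °P = 259 − 259/SG_t;  cells = rate·(V+V_w)·°P
V_w = 22.9·((1.082−1)/(1.048−1)−1) = 16.2208
V_final = 22.9 + 16.2208 = 39.1208
°P = 259 − 259/1.048 = 11.8626
cells = 1.13·39.1208·11.8626

524.4043 billion cells


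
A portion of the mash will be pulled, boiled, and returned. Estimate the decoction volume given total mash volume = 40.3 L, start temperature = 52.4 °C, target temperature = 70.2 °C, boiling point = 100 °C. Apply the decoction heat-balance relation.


V_dec = V_total·(T_target − T_start)/(T_boil − T_start)
V_dec = 40.3·(70.2 − 52.4)/(100 − 52.4)

15.0702 L


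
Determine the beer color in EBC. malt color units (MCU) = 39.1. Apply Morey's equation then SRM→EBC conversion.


SRM = 1.4922·MCU^0.6859;  EBC = SRM·1.97
SRM = 1.4922·39.1^0.6859 = 18.4460
EBC = 18.4460·1.97

36.3385 EBC


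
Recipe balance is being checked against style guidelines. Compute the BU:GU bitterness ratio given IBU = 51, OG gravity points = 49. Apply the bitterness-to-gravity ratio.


BU:GU = IBU / OG_points
BU:GU = 51 / 49

1.0408


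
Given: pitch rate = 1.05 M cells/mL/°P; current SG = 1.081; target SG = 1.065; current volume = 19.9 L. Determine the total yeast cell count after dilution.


V_w = V·((SG_c−1)/(SG_t−1)−1);  °P = 259 − 259/SG_t;  cells = rate·(V+V_w)·°P
V_w = 19.9·((1.081−1)/(1.065−1)−1) = 4.8985
V_final = 19.9 + 4.8985 = 24.7985
°P = 259 − 259/1.065 = 15.8075
cells = 1.05·24.7985·15.8075

411.6021 billion cells


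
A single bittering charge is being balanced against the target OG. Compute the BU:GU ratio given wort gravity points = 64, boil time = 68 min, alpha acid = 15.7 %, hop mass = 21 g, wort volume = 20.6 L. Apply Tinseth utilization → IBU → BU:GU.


U = 1.65·0.000125^(GP/1000)·(1−e^(−0.04t))/4.15;  IBU = (α/100)·m·U·1000/V;  BU:GU = IBU/GP
U = 1.65·0.000125^(64/1000)·(1−e^(−0.04·68))/4.15 = 0.2090
IBU = (15.7/100)·21·0.2090·1000/20.6 = 33.4422
BU:GU = 33.4422/64

0.5225


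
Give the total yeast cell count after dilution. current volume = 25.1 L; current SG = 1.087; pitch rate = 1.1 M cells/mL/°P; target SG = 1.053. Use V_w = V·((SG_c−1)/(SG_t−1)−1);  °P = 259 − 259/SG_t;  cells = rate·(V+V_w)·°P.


V_w = 25.1·((1.087−1)/(1.053−1)−1) = 16.1019
V_final = 25.1 + 16.1019 = 41.2019
°P = 259 − 259/1.053 = 13.0361
cells = 1.1·41.2019·13.0361

590.8225 billion cells


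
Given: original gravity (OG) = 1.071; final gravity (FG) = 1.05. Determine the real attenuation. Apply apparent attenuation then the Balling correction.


AA = (OG−FG)/(OG−1)·100;  RA = AA·0.8192
AA = (1.071 − 1.05)/(1.071 − 1)·100 = 29.5775
RA = 29.5775·0.8192

24.2299 %


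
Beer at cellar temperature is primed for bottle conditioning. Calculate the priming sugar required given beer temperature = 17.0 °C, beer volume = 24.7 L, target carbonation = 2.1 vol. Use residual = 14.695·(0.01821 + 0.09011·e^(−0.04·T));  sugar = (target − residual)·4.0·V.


residual = 14.695·(0.01821 + 0.09011·e^(−0.04·17.0)) = 0.9384
sugar = (2.1 − 0.9384)·4.0·24.7

114.7620 g


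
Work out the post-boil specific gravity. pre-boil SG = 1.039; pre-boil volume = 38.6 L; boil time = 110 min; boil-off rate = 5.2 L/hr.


V_post = V_pre − rate·(t/60);  SG_post = 1 + (SG_pre−1)·V_pre/V_post
V_post = 38.6 − 5.2·(110/60) = 29.0667
SG_post = 1 + (1.039 − 1)·38.6/29.0667

1.0518


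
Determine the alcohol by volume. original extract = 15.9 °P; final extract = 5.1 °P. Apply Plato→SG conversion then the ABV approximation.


SG = 259/(259 − P);  ABV = (OG − FG)·131.25
OG = 259/(259 − 15.9) = 1.0654
FG = 259/(259 − 5.1) = 1.0201
ABV = (1.0654 − 1.0201)·131.25

5.9481 % ABV


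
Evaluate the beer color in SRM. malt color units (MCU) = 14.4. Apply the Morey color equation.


SRM = 1.4922 · MCU^0.6859
SRM = 1.4922 · 14.4^0.6859

9.2971 SRM


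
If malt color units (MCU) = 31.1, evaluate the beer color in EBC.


SRM = 1.4922·MCU^0.6859;  EBC = SRM·1.97
SRM = 1.4922·31.1^0.6859 = 15.7656
EBC = 15.7656·1.97

31.0583 EBC


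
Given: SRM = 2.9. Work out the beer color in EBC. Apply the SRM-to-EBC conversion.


EBC = SRM · 1.97
EBC = 2.9 · 1.97

5.7130 EBC


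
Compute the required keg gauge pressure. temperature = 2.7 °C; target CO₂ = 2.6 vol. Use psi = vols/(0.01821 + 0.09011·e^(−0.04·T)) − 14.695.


psi = 2.6/(0.01821 + 0.09011·e^(−0.04·2.7)) − 14.695

11.5424 psi


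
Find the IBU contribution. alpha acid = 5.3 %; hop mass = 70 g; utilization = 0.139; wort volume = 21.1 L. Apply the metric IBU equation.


IBU = (α/100)·mass·U·1000 / V
IBU = (5.3/100)·70·0.139·1000 / 21.1

24.4403 IBU


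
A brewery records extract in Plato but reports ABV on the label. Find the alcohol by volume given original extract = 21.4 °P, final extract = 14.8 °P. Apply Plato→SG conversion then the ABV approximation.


SG = 259/(259 − P);  ABV = (OG − FG)·131.25
OG = 259/(259 − 21.4) = 1.0901
FG = 259/(259 − 14.8) = 1.0606
ABV = (1.0901 − 1.0606)·131.25

3.8668 % ABV


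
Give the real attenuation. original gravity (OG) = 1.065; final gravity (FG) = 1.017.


AA = (OG−FG)/(OG−1)·100;  RA = AA·0.8192
AA = (1.065 − 1.017)/(1.065 − 1)·100 = 73.8462
RA = 73.8462·0.8192

60.4948 %


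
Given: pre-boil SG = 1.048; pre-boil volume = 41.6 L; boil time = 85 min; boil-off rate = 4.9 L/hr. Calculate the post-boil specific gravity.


V_post = V_pre − rate·(t/60);  SG_post = 1 + (SG_pre−1)·V_pre/V_post
V_post = 41.6 − 4.9·(85/60) = 34.6583
SG_post = 1 + (1.048 − 1)·41.6/34.6583

1.0576


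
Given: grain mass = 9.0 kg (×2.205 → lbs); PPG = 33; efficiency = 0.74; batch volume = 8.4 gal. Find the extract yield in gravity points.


points = lbs × PPG × eff / vol
lbs = 9.0 × 2.205 = 19.8450
points = 19.8450 × 33 × 0.74 / 8.4

57.6922 points


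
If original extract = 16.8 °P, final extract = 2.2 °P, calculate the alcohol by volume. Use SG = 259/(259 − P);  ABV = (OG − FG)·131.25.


OG = 259/(259 − 16.8) = 1.0694
FG = 259/(259 − 2.2) = 1.0086
ABV = (1.0694 − 1.0086)·131.25

7.9796 % ABV


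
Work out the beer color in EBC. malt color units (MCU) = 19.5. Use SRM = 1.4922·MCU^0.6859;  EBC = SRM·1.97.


SRM = 1.4922·19.5^0.6859 = 11.4462
EBC = 11.4462·1.97

22.5490 EBC


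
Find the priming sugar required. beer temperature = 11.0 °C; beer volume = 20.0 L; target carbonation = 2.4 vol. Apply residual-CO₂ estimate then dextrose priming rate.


residual = 14.695·(0.01821 + 0.09011·e^(−0.04·T));  sugar = (target − residual)·4.0·V
residual = 14.695·(0.01821 + 0.09011·e^(−0.04·11.0)) = 1.1204
sugar = (2.4 − 1.1204)·4.0·20.0

102.3674 g


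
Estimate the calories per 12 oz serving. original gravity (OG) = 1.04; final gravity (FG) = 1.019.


ABW = (OG−FG)·131.25·0.79/FG;  °P = 259 − 259/SG (for OG→OE and FG→AE);  RE = 0.1808·OE + 0.8192·AE;  Cal = (6.9·ABW + 4·(RE−0.1))·FG·3.55
ABW = (1.04 − 1.019)·131.25·0.79/1.019 = 2.1368
OE = 259 − 259/1.04 = 9.9615 °P
AE = 259 − 259/1.019 = 4.8292 °P
RE = 0.1808·9.9615 + 0.8192·4.8292 = 5.7572 °P
Cal = (6.9·2.1368 + 4·(5.7572−0.1))·1.019·3.55

135.1944 kcal


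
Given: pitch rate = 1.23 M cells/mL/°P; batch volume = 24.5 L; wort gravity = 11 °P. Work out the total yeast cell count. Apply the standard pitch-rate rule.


cells (billions) = rate · V_L · °P
cells = 1.23 · 24.5 · 11

331.4850 billion cells


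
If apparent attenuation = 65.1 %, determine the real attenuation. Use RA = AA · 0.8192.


RA = 65.1 · 0.8192

53.3299 %


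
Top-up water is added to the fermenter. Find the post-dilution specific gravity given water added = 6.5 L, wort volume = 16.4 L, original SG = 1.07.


SG_new = 1 + (SG_old − 1)·V_old/(V_old + V_water)
pts = (1.07 − 1)·1000·16.4/(16.4 + 6.5) = 50.1310
SG_new = 1 + 50.1310/1000

1.0501


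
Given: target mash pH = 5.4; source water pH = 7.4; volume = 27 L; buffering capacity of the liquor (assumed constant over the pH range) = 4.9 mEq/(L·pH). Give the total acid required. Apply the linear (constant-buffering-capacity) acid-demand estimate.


acid = buffering capacity · (pH_source − pH_target) · V
acid = 4.9 · (7.4 − 5.4) · 27

264.6000 mEq


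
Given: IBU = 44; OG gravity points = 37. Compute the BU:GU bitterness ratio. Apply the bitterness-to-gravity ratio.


BU:GU = IBU / OG_points
BU:GU = 44 / 37

1.1892


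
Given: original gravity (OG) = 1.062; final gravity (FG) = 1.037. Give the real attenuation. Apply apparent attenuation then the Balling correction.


AA = (OG−FG)/(OG−1)·100;  RA = AA·0.8192
AA = (1.062 − 1.037)/(1.062 − 1)·100 = 40.3226
RA = 40.3226·0.8192

33.0323 %


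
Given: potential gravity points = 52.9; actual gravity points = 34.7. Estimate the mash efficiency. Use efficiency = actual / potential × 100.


efficiency = 34.7 / 52.9 × 100

65.5955 %


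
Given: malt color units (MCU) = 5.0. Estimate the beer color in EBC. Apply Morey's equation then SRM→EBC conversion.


SRM = 1.4922·MCU^0.6859;  EBC = SRM·1.97
SRM = 1.4922·5.0^0.6859 = 4.5004
EBC = 4.5004·1.97

8.8658 EBC


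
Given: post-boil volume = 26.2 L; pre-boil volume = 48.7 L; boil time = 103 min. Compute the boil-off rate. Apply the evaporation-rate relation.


rate = (V_pre − V_post) / (t_min/60)
rate = (48.7 − 26.2) / (103/60)

13.1068 L/hr


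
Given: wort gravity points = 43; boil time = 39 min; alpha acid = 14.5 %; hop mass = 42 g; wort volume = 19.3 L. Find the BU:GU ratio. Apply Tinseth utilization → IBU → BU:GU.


U = 1.65·0.000125^(GP/1000)·(1−e^(−0.04t))/4.15;  IBU = (α/100)·m·U·1000/V;  BU:GU = IBU/GP
U = 1.65·0.000125^(43/1000)·(1−e^(−0.04·39))/4.15 = 0.2134
IBU = (14.5/100)·42·0.2134·1000/19.3 = 67.3310
BU:GU = 67.3310/43

1.5658


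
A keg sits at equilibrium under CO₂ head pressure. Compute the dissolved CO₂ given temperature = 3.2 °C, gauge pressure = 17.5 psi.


vols = (P + 14.695)·(0.01821 + 0.09011·e^(−0.04·T))
vols = (17.5 + 14.695)·(0.01821 + 0.09011·e^(−0.04·3.2))

3.1388 volumes


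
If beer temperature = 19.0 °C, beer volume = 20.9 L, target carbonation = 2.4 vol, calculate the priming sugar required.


residual = 14.695·(0.01821 + 0.09011·e^(−0.04·T));  sugar = (target − residual)·4.0·V
residual = 14.695·(0.01821 + 0.09011·e^(−0.04·19.0)) = 0.8869
sugar = (2.4 − 0.8869)·4.0·20.9

126.4982 g


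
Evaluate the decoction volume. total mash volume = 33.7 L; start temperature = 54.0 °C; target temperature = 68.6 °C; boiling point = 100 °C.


V_dec = V_total·(T_target − T_start)/(T_boil − T_start)
V_dec = 33.7·(68.6 − 54.0)/(100 − 54.0)

10.6961 L


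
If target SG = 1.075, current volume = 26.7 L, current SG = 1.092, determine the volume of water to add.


V_water = V·((SG_curr − 1)/(SG_target − 1) − 1)
V_water = 26.7·((1.092 − 1)/(1.075 − 1) − 1)

6.0520 L


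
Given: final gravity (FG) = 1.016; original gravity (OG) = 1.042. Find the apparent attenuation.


AA = (OG − FG)/(OG − 1) · 100
AA = (1.042 − 1.016)/(1.042 − 1) · 100

61.9048 %


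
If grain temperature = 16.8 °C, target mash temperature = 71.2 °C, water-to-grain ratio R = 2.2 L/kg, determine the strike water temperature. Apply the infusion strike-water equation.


T_strike = (0.41/R)·(T_mash − T_grain) + T_mash
T_strike = (0.41/2.2)·(71.2 − 16.8) + 71.2

81.3382 °C


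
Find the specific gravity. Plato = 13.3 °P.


SG = 259/(259 − P)
SG = 259/(259 − 13.3)

1.0541


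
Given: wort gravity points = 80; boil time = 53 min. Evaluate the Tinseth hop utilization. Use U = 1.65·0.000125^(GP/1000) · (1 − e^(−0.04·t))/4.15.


bigness = 1.65·0.000125^(80/1000) = 0.8040
boil_factor = (1 − e^(−0.04·53))/4.15 = 0.2120
U = 0.8040 · 0.2120

0.1705


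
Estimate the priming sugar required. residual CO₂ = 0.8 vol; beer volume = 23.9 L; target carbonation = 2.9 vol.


sugar = (target − residual)·4.0·V
sugar = (2.9 − 0.8)·4.0·23.9

200.7600 g


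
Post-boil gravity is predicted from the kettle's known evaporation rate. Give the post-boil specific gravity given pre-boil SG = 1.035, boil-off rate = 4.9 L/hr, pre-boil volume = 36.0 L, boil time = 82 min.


V_post = V_pre − rate·(t/60);  SG_post = 1 + (SG_pre−1)·V_pre/V_post
V_post = 36.0 − 4.9·(82/60) = 29.3033
SG_post = 1 + (1.035 − 1)·36.0/29.3033

1.0430


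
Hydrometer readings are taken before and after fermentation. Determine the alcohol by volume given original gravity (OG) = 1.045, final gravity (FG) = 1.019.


ABV = (OG − FG) · 131.25
ABV = (1.045 − 1.019) · 131.25

3.4125 % ABV


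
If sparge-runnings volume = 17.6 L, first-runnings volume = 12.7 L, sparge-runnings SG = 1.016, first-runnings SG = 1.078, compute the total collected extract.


total = Σ (SG_i − 1)·1000·V_i
first = (1.078 − 1)·1000·12.7 = 990.6000
sparge = (1.016 − 1)·1000·17.6 = 281.6000
total = 990.6000 + 281.6000

1272.2000 gravity·L


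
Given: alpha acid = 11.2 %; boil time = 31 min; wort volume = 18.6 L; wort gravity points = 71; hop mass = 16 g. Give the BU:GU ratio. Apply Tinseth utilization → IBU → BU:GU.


U = 1.65·0.000125^(GP/1000)·(1−e^(−0.04t))/4.15;  IBU = (α/100)·m·U·1000/V;  BU:GU = IBU/GP
U = 1.65·0.000125^(71/1000)·(1−e^(−0.04·31))/4.15 = 0.1493
IBU = (11.2/100)·16·0.1493·1000/18.6 = 14.3806
BU:GU = 14.3806/71

0.2025


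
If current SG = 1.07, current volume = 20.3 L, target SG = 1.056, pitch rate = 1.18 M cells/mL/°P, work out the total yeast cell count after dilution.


V_w = V·((SG_c−1)/(SG_t−1)−1);  °P = 259 − 259/SG_t;  cells = rate·(V+V_w)·°P
V_w = 20.3·((1.07−1)/(1.056−1)−1) = 5.0750
V_final = 20.3 + 5.0750 = 25.3750
°P = 259 − 259/1.056 = 13.7348
cells = 1.18·25.3750·13.7348

411.2557 billion cells


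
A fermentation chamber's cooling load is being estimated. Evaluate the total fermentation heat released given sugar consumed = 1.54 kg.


Q = m_sugar · 590 kJ/kg
Q = 1.54 · 590

908.6000 kJ


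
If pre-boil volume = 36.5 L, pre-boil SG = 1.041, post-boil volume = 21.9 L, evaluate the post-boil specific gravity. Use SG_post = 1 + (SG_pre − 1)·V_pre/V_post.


pts_pre = (1.041 − 1)·1000 = 41.0000
pts_post = 41.0000·36.5/21.9 = 68.3333
SG_post = 1 + 68.3333/1000

1.0683


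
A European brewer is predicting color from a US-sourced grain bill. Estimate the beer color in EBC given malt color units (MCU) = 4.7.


SRM = 1.4922·MCU^0.6859;  EBC = SRM·1.97
SRM = 1.4922·4.7^0.6859 = 4.3134
EBC = 4.3134·1.97

8.4974 EBC


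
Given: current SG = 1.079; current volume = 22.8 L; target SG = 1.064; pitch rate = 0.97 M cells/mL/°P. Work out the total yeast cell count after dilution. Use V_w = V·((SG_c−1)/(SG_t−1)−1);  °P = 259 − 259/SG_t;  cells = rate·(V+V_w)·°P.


V_w = 22.8·((1.079−1)/(1.064−1)−1) = 5.3437
V_final = 22.8 + 5.3437 = 28.1437
°P = 259 − 259/1.064 = 15.5789
cells = 0.97·28.1437·15.5789

425.2965 billion cells


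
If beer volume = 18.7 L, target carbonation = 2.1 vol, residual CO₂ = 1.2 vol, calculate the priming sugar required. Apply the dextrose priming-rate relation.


sugar = (target − residual)·4.0·V
sugar = (2.1 − 1.2)·4.0·18.7

67.3200 g


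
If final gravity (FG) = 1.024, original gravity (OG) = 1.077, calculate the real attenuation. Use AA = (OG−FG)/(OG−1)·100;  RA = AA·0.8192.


AA = (1.077 − 1.024)/(1.077 − 1)·100 = 68.8312
RA = 68.8312·0.8192

56.3865 %


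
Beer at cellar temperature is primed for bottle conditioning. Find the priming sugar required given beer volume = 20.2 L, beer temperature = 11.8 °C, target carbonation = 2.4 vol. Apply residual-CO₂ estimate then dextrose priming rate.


residual = 14.695·(0.01821 + 0.09011·e^(−0.04·T));  sugar = (target − residual)·4.0·V
residual = 14.695·(0.01821 + 0.09011·e^(−0.04·11.8)) = 1.0935
sugar = (2.4 − 1.0935)·4.0·20.2

105.5612 g


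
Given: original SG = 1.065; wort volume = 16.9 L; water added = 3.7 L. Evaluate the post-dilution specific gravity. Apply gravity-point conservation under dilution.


SG_new = 1 + (SG_old − 1)·V_old/(V_old + V_water)
pts = (1.065 − 1)·1000·16.9/(16.9 + 3.7) = 53.3252
SG_new = 1 + 53.3252/1000

1.0533


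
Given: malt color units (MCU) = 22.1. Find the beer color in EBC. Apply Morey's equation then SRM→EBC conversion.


SRM = 1.4922·MCU^0.6859;  EBC = SRM·1.97
SRM = 1.4922·22.1^0.6859 = 12.4723
EBC = 12.4723·1.97

24.5704 EBC


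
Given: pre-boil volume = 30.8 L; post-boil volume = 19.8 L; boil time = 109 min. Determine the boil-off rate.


rate = (V_pre − V_post) / (t_min/60)
rate = (30.8 − 19.8) / (109/60)

6.0550 L/hr


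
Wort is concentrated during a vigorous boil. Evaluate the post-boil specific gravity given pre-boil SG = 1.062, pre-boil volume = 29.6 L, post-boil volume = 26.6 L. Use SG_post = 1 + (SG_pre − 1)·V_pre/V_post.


pts_pre = (1.062 − 1)·1000 = 62.0000
pts_post = 62.0000·29.6/26.6 = 68.9925
SG_post = 1 + 68.9925/1000

1.0690


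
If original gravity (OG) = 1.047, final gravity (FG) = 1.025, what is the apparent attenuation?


AA = (OG − FG)/(OG − 1) · 100
AA = (1.047 − 1.025)/(1.047 − 1) · 100

46.8085 %


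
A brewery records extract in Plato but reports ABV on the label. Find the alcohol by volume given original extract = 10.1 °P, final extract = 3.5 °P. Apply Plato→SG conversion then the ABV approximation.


SG = 259/(259 − P);  ABV = (OG − FG)·131.25
OG = 259/(259 − 10.1) = 1.0406
FG = 259/(259 − 3.5) = 1.0137
ABV = (1.0406 − 1.0137)·131.25

3.5280 % ABV


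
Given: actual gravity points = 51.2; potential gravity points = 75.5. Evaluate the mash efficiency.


efficiency = actual / potential × 100
efficiency = 51.2 / 75.5 × 100

67.8146 %


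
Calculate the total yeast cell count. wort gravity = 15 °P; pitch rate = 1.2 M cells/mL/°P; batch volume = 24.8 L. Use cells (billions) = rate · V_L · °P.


cells = 1.2 · 24.8 · 15

446.4000 billion cells


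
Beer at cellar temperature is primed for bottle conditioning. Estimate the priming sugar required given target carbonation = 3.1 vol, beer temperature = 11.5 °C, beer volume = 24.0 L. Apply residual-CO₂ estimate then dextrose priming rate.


residual = 14.695·(0.01821 + 0.09011·e^(−0.04·T));  sugar = (target − residual)·4.0·V
residual = 14.695·(0.01821 + 0.09011·e^(−0.04·11.5)) = 1.1035
sugar = (3.1 − 1.1035)·4.0·24.0

191.6620 g


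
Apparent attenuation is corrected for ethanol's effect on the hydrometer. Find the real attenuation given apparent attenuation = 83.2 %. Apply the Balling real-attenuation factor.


RA = AA · 0.8192
RA = 83.2 · 0.8192

68.1574 %


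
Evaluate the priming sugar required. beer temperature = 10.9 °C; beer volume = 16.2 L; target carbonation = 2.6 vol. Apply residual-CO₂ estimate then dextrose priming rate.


residual = 14.695·(0.01821 + 0.09011·e^(−0.04·T));  sugar = (target − residual)·4.0·V
residual = 14.695·(0.01821 + 0.09011·e^(−0.04·10.9)) = 1.1238
sugar = (2.6 − 1.1238)·4.0·16.2

95.6561 g


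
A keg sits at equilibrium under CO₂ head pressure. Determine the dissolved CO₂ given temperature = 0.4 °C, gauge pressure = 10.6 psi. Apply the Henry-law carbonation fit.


vols = (P + 14.695)·(0.01821 + 0.09011·e^(−0.04·T))
vols = (10.6 + 14.695)·(0.01821 + 0.09011·e^(−0.04·0.4))

2.7038 volumes


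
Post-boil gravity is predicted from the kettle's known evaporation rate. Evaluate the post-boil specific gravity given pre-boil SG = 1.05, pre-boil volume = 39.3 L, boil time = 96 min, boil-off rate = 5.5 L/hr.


V_post = V_pre − rate·(t/60);  SG_post = 1 + (SG_pre−1)·V_pre/V_post
V_post = 39.3 − 5.5·(96/60) = 30.5000
SG_post = 1 + (1.05 − 1)·39.3/30.5000

1.0644


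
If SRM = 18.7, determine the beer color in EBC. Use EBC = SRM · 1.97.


EBC = 18.7 · 1.97

36.8390 EBC


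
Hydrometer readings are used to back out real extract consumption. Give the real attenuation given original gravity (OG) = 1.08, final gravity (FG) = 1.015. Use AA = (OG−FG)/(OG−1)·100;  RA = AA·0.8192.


AA = (1.08 − 1.015)/(1.08 − 1)·100 = 81.2500
RA = 81.2500·0.8192

66.5600 %


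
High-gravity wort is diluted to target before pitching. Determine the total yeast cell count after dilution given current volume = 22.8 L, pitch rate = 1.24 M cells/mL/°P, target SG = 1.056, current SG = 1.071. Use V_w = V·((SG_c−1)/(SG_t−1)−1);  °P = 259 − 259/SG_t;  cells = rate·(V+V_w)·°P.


V_w = 22.8·((1.071−1)/(1.056−1)−1) = 6.1071
V_final = 22.8 + 6.1071 = 28.9071
°P = 259 − 259/1.056 = 13.7348
cells = 1.24·28.9071·13.7348

492.3237 billion cells


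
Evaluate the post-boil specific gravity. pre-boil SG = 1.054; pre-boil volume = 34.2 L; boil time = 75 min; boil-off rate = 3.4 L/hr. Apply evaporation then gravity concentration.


V_post = V_pre − rate·(t/60);  SG_post = 1 + (SG_pre−1)·V_pre/V_post
V_post = 34.2 − 3.4·(75/60) = 29.9500
SG_post = 1 + (1.054 − 1)·34.2/29.9500

1.0617


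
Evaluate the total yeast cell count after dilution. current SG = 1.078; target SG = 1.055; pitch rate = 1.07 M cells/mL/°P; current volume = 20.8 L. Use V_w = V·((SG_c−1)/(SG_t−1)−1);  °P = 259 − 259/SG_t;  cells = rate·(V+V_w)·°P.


V_w = 20.8·((1.078−1)/(1.055−1)−1) = 8.6982
V_final = 20.8 + 8.6982 = 29.4982
°P = 259 − 259/1.055 = 13.5024
cells = 1.07·29.4982·13.5024

426.1760 billion cells


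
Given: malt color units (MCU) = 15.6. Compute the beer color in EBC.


SRM = 1.4922·MCU^0.6859;  EBC = SRM·1.97
SRM = 1.4922·15.6^0.6859 = 9.8218
EBC = 9.8218·1.97

19.3490 EBC


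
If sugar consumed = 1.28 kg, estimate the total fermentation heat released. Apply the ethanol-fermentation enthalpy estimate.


Q = m_sugar · 590 kJ/kg
Q = 1.28 · 590

755.2000 kJ


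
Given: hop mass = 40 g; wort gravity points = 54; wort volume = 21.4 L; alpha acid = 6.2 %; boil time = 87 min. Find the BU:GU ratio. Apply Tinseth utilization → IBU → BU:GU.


U = 1.65·0.000125^(GP/1000)·(1−e^(−0.04t))/4.15;  IBU = (α/100)·m·U·1000/V;  BU:GU = IBU/GP
U = 1.65·0.000125^(54/1000)·(1−e^(−0.04·87))/4.15 = 0.2372
IBU = (6.2/100)·40·0.2372·1000/21.4 = 27.4863
BU:GU = 27.4863/54

0.5090


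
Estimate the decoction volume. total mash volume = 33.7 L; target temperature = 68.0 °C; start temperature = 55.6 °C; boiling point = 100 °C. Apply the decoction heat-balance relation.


V_dec = V_total·(T_target − T_start)/(T_boil − T_start)
V_dec = 33.7·(68.0 − 55.6)/(100 − 55.6)

9.4117 L


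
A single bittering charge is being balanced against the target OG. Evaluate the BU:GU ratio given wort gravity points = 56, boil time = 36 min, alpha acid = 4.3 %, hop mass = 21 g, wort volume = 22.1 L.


U = 1.65·0.000125^(GP/1000)·(1−e^(−0.04t))/4.15;  IBU = (α/100)·m·U·1000/V;  BU:GU = IBU/GP
U = 1.65·0.000125^(56/1000)·(1−e^(−0.04·36))/4.15 = 0.1834
IBU = (4.3/100)·21·0.1834·1000/22.1 = 7.4942
BU:GU = 7.4942/56

0.1338


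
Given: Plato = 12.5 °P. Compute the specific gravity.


SG = 259/(259 − P)
SG = 259/(259 − 12.5)

1.0507


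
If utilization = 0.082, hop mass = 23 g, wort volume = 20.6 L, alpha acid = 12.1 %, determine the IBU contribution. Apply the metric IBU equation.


IBU = (α/100)·mass·U·1000 / V
IBU = (12.1/100)·23·0.082·1000 / 20.6

11.0780 IBU


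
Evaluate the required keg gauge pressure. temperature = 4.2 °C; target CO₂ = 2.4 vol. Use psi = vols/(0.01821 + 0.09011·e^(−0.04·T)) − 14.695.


psi = 2.4/(0.01821 + 0.09011·e^(−0.04·4.2)) − 14.695

10.7328 psi


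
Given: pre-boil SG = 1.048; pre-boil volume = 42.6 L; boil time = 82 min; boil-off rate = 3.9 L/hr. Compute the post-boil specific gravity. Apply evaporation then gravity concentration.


V_post = V_pre − rate·(t/60);  SG_post = 1 + (SG_pre−1)·V_pre/V_post
V_post = 42.6 − 3.9·(82/60) = 37.2700
SG_post = 1 + (1.048 − 1)·42.6/37.2700

1.0549


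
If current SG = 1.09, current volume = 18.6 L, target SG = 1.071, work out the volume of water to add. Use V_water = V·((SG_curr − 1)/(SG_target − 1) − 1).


V_water = 18.6·((1.09 − 1)/(1.071 − 1) − 1)

4.9775 L


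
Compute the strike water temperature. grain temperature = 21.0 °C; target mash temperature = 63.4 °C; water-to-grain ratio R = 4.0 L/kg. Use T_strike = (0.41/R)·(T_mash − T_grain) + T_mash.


T_strike = (0.41/4.0)·(63.4 − 21.0) + 63.4

67.7460 °C


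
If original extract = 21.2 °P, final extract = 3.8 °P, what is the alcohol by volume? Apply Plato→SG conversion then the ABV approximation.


SG = 259/(259 − P);  ABV = (OG − FG)·131.25
OG = 259/(259 − 21.2) = 1.0892
FG = 259/(259 − 3.8) = 1.0149
ABV = (1.0892 − 1.0149)·131.25

9.7467 % ABV


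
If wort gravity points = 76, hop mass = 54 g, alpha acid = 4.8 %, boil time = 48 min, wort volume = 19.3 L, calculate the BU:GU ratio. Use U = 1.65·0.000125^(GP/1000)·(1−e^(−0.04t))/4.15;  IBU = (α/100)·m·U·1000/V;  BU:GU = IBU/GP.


U = 1.65·0.000125^(76/1000)·(1−e^(−0.04·48))/4.15 = 0.1714
IBU = (4.8/100)·54·0.1714·1000/19.3 = 23.0159
BU:GU = 23.0159/76

0.3028


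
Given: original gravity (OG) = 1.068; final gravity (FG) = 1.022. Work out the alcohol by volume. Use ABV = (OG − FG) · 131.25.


ABV = (1.068 − 1.022) · 131.25

6.0375 % ABV


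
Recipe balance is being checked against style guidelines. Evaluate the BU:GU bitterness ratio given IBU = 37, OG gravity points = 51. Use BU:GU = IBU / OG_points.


BU:GU = 37 / 51

0.7255


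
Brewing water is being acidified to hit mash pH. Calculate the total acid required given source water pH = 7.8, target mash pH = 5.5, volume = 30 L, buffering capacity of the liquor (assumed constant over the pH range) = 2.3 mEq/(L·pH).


acid = buffering capacity · (pH_source − pH_target) · V
acid = 2.3 · (7.8 − 5.5) · 30

158.7000 mEq


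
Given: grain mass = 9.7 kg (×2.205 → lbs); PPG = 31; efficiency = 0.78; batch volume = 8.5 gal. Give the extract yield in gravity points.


points = lbs × PPG × eff / vol
lbs = 9.7 × 2.205 = 21.3885
points = 21.3885 × 31 × 0.78 / 8.5

60.8440 points


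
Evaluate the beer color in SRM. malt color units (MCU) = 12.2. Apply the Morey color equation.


SRM = 1.4922 · MCU^0.6859
SRM = 1.4922 · 12.2^0.6859

8.2978 SRM


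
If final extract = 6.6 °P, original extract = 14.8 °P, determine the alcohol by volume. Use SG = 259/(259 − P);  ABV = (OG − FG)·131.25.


OG = 259/(259 − 14.8) = 1.0606
FG = 259/(259 − 6.6) = 1.0261
ABV = (1.0606 − 1.0261)·131.25

4.5225 % ABV


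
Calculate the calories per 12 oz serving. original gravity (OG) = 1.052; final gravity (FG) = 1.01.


ABW = (OG−FG)·131.25·0.79/FG;  °P = 259 − 259/SG (for OG→OE and FG→AE);  RE = 0.1808·OE + 0.8192·AE;  Cal = (6.9·ABW + 4·(RE−0.1))·FG·3.55
ABW = (1.052 − 1.01)·131.25·0.79/1.01 = 4.3118
OE = 259 − 259/1.052 = 12.8023 °P
AE = 259 − 259/1.01 = 2.5644 °P
RE = 0.1808·12.8023 + 0.8192·2.5644 = 4.4154 °P
Cal = (6.9·4.3118 + 4·(4.4154−0.1))·1.01·3.55

168.5637 kcal


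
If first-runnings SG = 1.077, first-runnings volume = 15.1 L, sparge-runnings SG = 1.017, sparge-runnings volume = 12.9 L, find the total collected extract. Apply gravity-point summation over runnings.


total = Σ (SG_i − 1)·1000·V_i
first = (1.077 − 1)·1000·15.1 = 1162.7000
sparge = (1.017 − 1)·1000·12.9 = 219.3000
total = 1162.7000 + 219.3000

1382.0000 gravity·L


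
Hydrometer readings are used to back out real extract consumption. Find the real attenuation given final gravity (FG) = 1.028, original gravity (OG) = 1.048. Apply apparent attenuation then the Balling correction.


AA = (OG−FG)/(OG−1)·100;  RA = AA·0.8192
AA = (1.048 − 1.028)/(1.048 − 1)·100 = 41.6667
RA = 41.6667·0.8192

34.1333 %


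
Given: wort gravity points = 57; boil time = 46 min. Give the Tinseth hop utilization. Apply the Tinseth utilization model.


U = 1.65·0.000125^(GP/1000) · (1 − e^(−0.04·t))/4.15
bigness = 1.65·0.000125^(57/1000) = 0.9886
boil_factor = (1 − e^(−0.04·46))/4.15 = 0.2027
U = 0.9886 · 0.2027

0.2004


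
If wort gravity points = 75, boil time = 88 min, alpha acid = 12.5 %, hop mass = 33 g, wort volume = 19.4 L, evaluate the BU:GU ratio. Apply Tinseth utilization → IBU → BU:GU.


U = 1.65·0.000125^(GP/1000)·(1−e^(−0.04t))/4.15;  IBU = (α/100)·m·U·1000/V;  BU:GU = IBU/GP
U = 1.65·0.000125^(75/1000)·(1−e^(−0.04·88))/4.15 = 0.1966
IBU = (12.5/100)·33·0.1966·1000/19.4 = 41.8097
BU:GU = 41.8097/75

0.5575


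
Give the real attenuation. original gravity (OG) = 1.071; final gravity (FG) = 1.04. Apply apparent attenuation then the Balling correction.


AA = (OG−FG)/(OG−1)·100;  RA = AA·0.8192
AA = (1.071 − 1.04)/(1.071 − 1)·100 = 43.6620
RA = 43.6620·0.8192

35.7679 %


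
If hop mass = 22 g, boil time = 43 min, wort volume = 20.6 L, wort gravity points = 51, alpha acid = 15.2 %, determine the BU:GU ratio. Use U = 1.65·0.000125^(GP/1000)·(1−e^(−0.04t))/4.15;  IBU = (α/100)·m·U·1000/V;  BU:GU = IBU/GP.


U = 1.65·0.000125^(51/1000)·(1−e^(−0.04·43))/4.15 = 0.2064
IBU = (15.2/100)·22·0.2064·1000/20.6 = 33.5031
BU:GU = 33.5031/51

0.6569


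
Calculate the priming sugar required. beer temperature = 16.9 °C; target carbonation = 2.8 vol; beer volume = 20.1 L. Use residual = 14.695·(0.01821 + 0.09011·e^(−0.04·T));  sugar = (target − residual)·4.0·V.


residual = 14.695·(0.01821 + 0.09011·e^(−0.04·16.9)) = 0.9411
sugar = (2.8 − 0.9411)·4.0·20.1

149.4532 g


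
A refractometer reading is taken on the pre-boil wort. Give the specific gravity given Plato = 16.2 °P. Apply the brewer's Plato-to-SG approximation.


SG = 259/(259 − P)
SG = 259/(259 − 16.2)

1.0667


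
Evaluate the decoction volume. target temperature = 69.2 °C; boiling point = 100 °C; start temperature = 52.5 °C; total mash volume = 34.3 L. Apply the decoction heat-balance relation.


V_dec = V_total·(T_target − T_start)/(T_boil − T_start)
V_dec = 34.3·(69.2 − 52.5)/(100 − 52.5)

12.0592 L


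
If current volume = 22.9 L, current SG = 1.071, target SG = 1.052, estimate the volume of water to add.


V_water = V·((SG_curr − 1)/(SG_target − 1) − 1)
V_water = 22.9·((1.071 − 1)/(1.052 − 1) − 1)

8.3673 L


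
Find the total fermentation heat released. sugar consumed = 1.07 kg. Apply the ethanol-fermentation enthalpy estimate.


Q = m_sugar · 590 kJ/kg
Q = 1.07 · 590

631.3000 kJ


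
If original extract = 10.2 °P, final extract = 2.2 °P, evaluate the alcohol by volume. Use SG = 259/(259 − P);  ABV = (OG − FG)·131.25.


OG = 259/(259 − 10.2) = 1.0410
FG = 259/(259 − 2.2) = 1.0086
ABV = (1.0410 − 1.0086)·131.25

4.2564 % ABV


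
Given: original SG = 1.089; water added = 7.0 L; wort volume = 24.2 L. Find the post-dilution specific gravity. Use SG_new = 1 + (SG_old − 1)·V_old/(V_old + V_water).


pts = (1.089 − 1)·1000·24.2/(24.2 + 7.0) = 69.0321
SG_new = 1 + 69.0321/1000

1.0690


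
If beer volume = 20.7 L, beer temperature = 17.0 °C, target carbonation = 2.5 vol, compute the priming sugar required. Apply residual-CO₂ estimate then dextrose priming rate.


residual = 14.695·(0.01821 + 0.09011·e^(−0.04·T));  sugar = (target − residual)·4.0·V
residual = 14.695·(0.01821 + 0.09011·e^(−0.04·17.0)) = 0.9384
sugar = (2.5 − 0.9384)·4.0·20.7

129.2971 g


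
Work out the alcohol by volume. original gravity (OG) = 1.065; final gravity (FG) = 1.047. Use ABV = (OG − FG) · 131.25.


ABV = (1.065 − 1.047) · 131.25

2.3625 % ABV


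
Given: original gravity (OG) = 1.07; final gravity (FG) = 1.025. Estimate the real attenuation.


AA = (OG−FG)/(OG−1)·100;  RA = AA·0.8192
AA = (1.07 − 1.025)/(1.07 − 1)·100 = 64.2857
RA = 64.2857·0.8192

52.6629 %


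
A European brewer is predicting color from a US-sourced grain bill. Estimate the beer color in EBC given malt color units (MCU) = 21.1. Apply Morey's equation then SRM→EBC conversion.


SRM = 1.4922·MCU^0.6859;  EBC = SRM·1.97
SRM = 1.4922·21.1^0.6859 = 12.0824
EBC = 12.0824·1.97

23.8023 EBC


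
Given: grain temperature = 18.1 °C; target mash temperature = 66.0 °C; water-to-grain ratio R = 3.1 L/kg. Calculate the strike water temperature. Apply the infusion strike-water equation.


T_strike = (0.41/R)·(T_mash − T_grain) + T_mash
T_strike = (0.41/3.1)·(66.0 − 18.1) + 66.0

72.3352 °C


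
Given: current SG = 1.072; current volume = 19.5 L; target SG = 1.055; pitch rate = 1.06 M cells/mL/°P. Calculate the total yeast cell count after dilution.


V_w = V·((SG_c−1)/(SG_t−1)−1);  °P = 259 − 259/SG_t;  cells = rate·(V+V_w)·°P
V_w = 19.5·((1.072−1)/(1.055−1)−1) = 6.0273
V_final = 19.5 + 6.0273 = 25.5273
°P = 259 − 259/1.055 = 13.5024
cells = 1.06·25.5273·13.5024

365.3594 billion cells


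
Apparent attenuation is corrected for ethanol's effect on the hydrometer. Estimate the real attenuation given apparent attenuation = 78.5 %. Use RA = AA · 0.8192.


RA = 78.5 · 0.8192

64.3072 %


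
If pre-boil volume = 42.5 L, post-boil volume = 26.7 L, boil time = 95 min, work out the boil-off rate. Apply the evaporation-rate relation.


rate = (V_pre − V_post) / (t_min/60)
rate = (42.5 − 26.7) / (95/60)

9.9789 L/hr


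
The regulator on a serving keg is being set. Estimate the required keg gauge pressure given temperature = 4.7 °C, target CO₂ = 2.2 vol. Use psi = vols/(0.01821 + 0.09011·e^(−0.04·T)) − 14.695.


psi = 2.2/(0.01821 + 0.09011·e^(−0.04·4.7)) − 14.695

8.9924 psi


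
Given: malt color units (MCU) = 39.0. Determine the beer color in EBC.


SRM = 1.4922·MCU^0.6859;  EBC = SRM·1.97
SRM = 1.4922·39.0^0.6859 = 18.4136
EBC = 18.4136·1.97

36.2748 EBC


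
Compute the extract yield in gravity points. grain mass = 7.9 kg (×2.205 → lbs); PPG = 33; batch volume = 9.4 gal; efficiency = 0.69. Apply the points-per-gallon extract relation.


points = lbs × PPG × eff / vol
lbs = 7.9 × 2.205 = 17.4195
points = 17.4195 × 33 × 0.69 / 9.4

42.1960 points


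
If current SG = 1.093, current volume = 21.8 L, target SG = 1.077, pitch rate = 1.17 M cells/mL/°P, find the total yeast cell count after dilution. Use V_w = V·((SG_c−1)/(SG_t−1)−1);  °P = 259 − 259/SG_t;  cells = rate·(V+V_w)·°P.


V_w = 21.8·((1.093−1)/(1.077−1)−1) = 4.5299
V_final = 21.8 + 4.5299 = 26.3299
°P = 259 − 259/1.077 = 18.5172
cells = 1.17·26.3299·18.5172

570.4392 billion cells


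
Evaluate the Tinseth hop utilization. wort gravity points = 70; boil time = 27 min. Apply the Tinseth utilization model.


U = 1.65·0.000125^(GP/1000) · (1 − e^(−0.04·t))/4.15
bigness = 1.65·0.000125^(70/1000) = 0.8796
boil_factor = (1 − e^(−0.04·27))/4.15 = 0.1591
U = 0.8796 · 0.1591

0.1400


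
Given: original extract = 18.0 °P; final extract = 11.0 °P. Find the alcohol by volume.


SG = 259/(259 − P);  ABV = (OG − FG)·131.25
OG = 259/(259 − 18.0) = 1.0747
FG = 259/(259 − 11.0) = 1.0444
ABV = (1.0747 − 1.0444)·131.25

3.9813 % ABV
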